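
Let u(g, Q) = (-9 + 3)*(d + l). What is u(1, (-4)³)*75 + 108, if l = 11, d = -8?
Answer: -1242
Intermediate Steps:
u(g, Q) = -18 (u(g, Q) = (-9 + 3)*(-8 + 11) = -6*3 = -18)
u(1, (-4)³)*75 + 108 = -18*75 + 108 = -1350 + 108 = -1242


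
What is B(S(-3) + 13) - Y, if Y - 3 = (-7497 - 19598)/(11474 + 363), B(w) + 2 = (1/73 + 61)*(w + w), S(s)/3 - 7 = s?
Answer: 2633757330/864101 ≈ 3048.0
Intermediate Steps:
S(s) = 21 + 3*s
B(w) = -2 + 8908*w/73 (B(w) = -2 + (1/73 + 61)*(w + w) = -2 + (1/73 + 61)*(2*w) = -2 + 4454*(2*w)/73 = -2 + 8908*w/73)
Y = 8416/11837 (Y = 3 + (-7497 - 19598)/(11474 + 363) = 3 - 27095/11837 = 8416/11837 ≈ 0.71099)
B(S(-3) + 13) - Y = (-2 + 8908*((21 + 3*(-3)) + 13)/73) - 1*8416/11837 = (-2 + 8908*((21 - 9) + 13)/73) - 8416/11837 = (-2 + 8908*(12 + 13)/73) - 8416/11837 = (-2 + (8908/73)*25) - 8416/11837 = (-2 + 222700/73) - 8416/11837 = 222554/73 - 8416/11837 = 2633757330/864101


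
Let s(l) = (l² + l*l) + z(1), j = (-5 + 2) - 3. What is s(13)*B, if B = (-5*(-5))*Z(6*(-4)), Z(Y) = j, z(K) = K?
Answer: -50850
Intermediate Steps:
j = -6 (j = -3 - 3 = -6)
Z(Y) = -6
s(l) = 1 + 2*l² (s(l) = (l² + l*l) + 1 = (l² + l²) + 1 = 2*l² + 1 = 1 + 2*l²)
B = -150 (B = -5*(-5)*(-6) = 25*(-6) = -150)
s(13)*B = (1 + 2*13²)*(-150) = (1 + 2*169)*(-150) = (1 + 338)*(-150) = 339*(-150) = -50850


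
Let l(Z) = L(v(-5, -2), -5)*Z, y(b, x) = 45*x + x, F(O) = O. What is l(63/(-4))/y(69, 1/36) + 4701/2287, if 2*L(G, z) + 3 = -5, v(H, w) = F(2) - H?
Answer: 2701581/52601 ≈ 51.360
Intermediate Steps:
v(H, w) = 2 - H
L(G, z) = -4 (L(G, z) = -3/2 + (½)*(-5) = -3/2 - 5/2 = -4)
y(b, x) = 46*x
l(Z) = -4*Z
l(63/(-4))/y(69, 1/36) + 4701/2287 = (-252/(-4))/((46/36)) + 4701/2287 = (-252*(-1)/4)/((46*(1/36))) + 4701*(1/2287) = (-4*(-63/4))/(23/18) + 4701/2287 = 63*(18/23) + 4701/2287 = 1134/23 + 4701/2287 = 2701581/52601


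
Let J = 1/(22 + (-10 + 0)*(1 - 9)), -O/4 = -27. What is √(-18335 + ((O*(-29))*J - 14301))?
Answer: 13*I*√55862/17 ≈ 180.74*I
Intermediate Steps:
O = 108 (O = -4*(-27) = 108)
J = 1/102 (J = 1/(22 - 10*(-8)) = 1/(22 + 80) = 1/102 ≈ 0.0098039)
√(-18335 + ((O*(-29))*J - 14301)) = √(-18335 + ((108*(-29))*(1/102) - 14301)) = √(-18335 + (-3132*1/102 - 14301)) = √(-18335 + (-522/17 - 14301)) = √(-18335 - 243639/17) = √(-555334/17) = 13*I*√55862/17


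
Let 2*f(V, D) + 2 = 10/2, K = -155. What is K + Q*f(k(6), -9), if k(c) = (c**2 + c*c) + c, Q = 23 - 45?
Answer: -188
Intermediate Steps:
Q = -22
k(c) = c + 2*c**2 (k(c) = (c**2 + c**2) + c = 2*c**2 + c = c + 2*c**2)
f(V, D) = 3/2 (f(V, D) = -1 + (10/2)/2 = -1 + (10*(1/2))/2 = -1 + (1/2)*5 = -1 + 5/2 = 3/2)
K + Q*f(k(6), -9) = -155 - 22*3/2 = -155 - 33 = -188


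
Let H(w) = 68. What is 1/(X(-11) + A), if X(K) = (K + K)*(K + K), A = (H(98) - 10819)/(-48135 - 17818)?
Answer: 65953/31932003 ≈ 0.0020654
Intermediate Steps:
A = 10751/65953 (A = (68 - 10819)/(-48135 - 17818) = -10751/(-65953) = -10751*(-1/65953) = 10751/65953 ≈ 0.16301)
X(K) = 4*K² (X(K) = (2*K)*(2*K) = 4*K²)
1/(X(-11) + A) = 1/(4*(-11)² + 10751/65953) = 1/(4*121 + 10751/65953) = 1/(484 + 10751/65953) = 1/(31932003/65953) = 65953/31932003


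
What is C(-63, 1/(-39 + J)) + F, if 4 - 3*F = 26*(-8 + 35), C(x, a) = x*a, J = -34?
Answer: -50765/219 ≈ -231.80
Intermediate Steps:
C(x, a) = a*x
F = -698/3 (F = 4/3 - 26*(-8 + 35)/3 = 4/3 - 26*27/3 = 4/3 - 1/3*702 = 4/3 - 234 = -698/3 ≈ -232.67)
C(-63, 1/(-39 + J)) + F = -63/(-39 - 34) - 698/3 = -63/(-73) - 698/3 = -1/73*(-63) - 698/3 = 63/73 - 698/3 = -50765/219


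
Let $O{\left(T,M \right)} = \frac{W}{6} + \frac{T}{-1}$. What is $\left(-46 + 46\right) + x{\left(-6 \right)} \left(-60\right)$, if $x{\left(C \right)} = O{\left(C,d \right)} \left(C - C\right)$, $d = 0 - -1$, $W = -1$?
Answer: $0$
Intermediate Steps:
$d = 1$ ($d = 0 + 1 = 1$)
$O{\left(T,M \right)} = - \frac{1}{6} - T$ ($O{\left(T,M \right)} = - \frac{1}{6} + \frac{T}{-1} = \left(-1\right) \frac{1}{6} + T \left(-1\right) = - \frac{1}{6} - T$)
$x{\left(C \right)} = 0$ ($x{\left(C \right)} = \left(- \frac{1}{6} - C\right) \left(C - C\right) = \left(- \frac{1}{6} - C\right) 0 = 0$)
$\left(-46 + 46\right) + x{\left(-6 \right)} \left(-60\right) = \left(-46 + 46\right) + 0 \left(-60\right) = 0 + 0 = 0$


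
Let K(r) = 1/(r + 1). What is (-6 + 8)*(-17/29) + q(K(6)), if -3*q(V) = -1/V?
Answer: 101/87 ≈ 1.1609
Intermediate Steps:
K(r) = 1/(1 + r)
q(V) = 1/(3*V) (q(V) = -(-1)/(3*V) = 1/(3*V))
(-6 + 8)*(-17/29) + q(K(6)) = (-6 + 8)*(-17/29) + 1/(3*(1/(1 + 6))) = 2*(-17*1/29) + 1/(3*(1/7)) = 2*(-17/29) + 1/(3*(⅐)) = -34/29 + (⅓)*7 = -34/29 + 7/3 = 101/87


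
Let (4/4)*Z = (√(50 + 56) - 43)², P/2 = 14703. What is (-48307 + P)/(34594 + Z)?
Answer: -690812649/1335045425 - 1625486*√106/1335045425 ≈ -0.52998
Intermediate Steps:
P = 29406 (P = 2*14703 = 29406)
Z = (-43 + √106)² (Z = (√(50 + 56) - 43)² = (√106 - 43)² = (-43 + √106)² ≈ 1069.6)
(-48307 + P)/(34594 + Z) = (-48307 + 29406)/(34594 + (43 - √106)²) = -18901/(34594 + (43 - √106)²)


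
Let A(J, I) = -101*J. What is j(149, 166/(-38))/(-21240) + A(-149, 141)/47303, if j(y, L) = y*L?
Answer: 6658170641/19089598680 ≈ 0.34879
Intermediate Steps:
j(y, L) = L*y
j(149, 166/(-38))/(-21240) + A(-149, 141)/47303 = ((166/(-38))*149)/(-21240) - 101*(-149)/47303 = ((166*(-1/38))*149)*(-1/21240) + 15049*(1/47303) = -83/19*149*(-1/21240) + 15049/47303 = -12367/19*(-1/21240) + 15049/47303 = 12367/403560 + 15049/47303 = 6658170641/19089598680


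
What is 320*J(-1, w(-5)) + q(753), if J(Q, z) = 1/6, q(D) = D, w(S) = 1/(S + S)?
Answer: 2419/3 ≈ 806.33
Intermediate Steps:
w(S) = 1/(2*S)
J(Q, z) = ⅙
320*J(-1, w(-5)) + q(753) = 320*(⅙) + 753 = 160/3 + 753 = 2419/3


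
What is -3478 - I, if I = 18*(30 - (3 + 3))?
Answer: -3910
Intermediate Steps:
I = 432 (I = 18*(30 - 1*6) = 18*(30 - 6) = 18*24 = 432)
-3478 - I = -3478 - 1*432 = -3478 - 432 = -3910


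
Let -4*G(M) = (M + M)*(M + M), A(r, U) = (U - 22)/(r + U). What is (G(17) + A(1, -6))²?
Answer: 2007889/25 ≈ 80316.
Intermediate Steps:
A(r, U) = (-22 + U)/(U + r)
G(M) = -M² (G(M) = -(M + M)*(M + M)/4 = -2*M*2*M/4 = -M²)
(G(17) + A(1, -6))² = (-1*17² + (-22 - 6)/(-6 + 1))² = (-1*289 - 28/(-5))² = (-289 - ⅕*(-28))² = (-289 + 28/5)² = (-1417/5)² = 2007889/25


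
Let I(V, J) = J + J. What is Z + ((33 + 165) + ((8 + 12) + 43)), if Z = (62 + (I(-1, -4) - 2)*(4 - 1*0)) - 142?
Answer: 141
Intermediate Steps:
I(V, J) = 2*J
Z = -120 (Z = (62 + (2*(-4) - 2)*(4 - 1*0)) - 142 = (62 + (-8 - 2)*(4 + 0)) - 142 = (62 - 10*4) - 142 = (62 - 40) - 142 = 22 - 142 = -120)
Z + ((33 + 165) + ((8 + 12) + 43)) = -120 + ((33 + 165) + ((8 + 12) + 43)) = -120 + (198 + (20 + 43)) = -120 + (198 + 63) = -120 + 261 = 141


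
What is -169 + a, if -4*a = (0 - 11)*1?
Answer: -665/4 ≈ -166.25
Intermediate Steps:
a = 11/4 (a = -(0 - 11)/4 = -(-11)/4 = -¼*(-11) = 11/4 ≈ 2.7500)
-169 + a = -169 + 11/4 = -665/4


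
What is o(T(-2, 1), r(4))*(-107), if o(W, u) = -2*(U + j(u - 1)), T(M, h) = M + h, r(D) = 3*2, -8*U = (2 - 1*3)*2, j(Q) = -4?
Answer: -1605/2 ≈ -802.50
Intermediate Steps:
U = 1/4 (U = -(2 - 1*3)*2/8 = -(2 - 3)*2/8 = -(-1)*2/8 = -1/8*(-2) = 1/4 ≈ 0.25000)
r(D) = 6
o(W, u) = 15/2 (o(W, u) = -2*(1/4 - 4) = -2*(-15/4) = 15/2)
o(T(-2, 1), r(4))*(-107) = (15/2)*(-107) = -1605/2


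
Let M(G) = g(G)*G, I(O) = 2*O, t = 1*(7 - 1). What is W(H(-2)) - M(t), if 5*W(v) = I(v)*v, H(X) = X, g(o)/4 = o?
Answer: -712/5 ≈ -142.40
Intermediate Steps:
g(o) = 4*o
t = 6 (t = 1*6 = 6)
M(G) = 4*G**2 (M(G) = (4*G)*G = 4*G**2)
W(v) = 2*v**2/5 (W(v) = ((2*v)*v)/5 = (2*v**2)/5 = 2*v**2/5)
W(H(-2)) - M(t) = (2/5)*(-2)**2 - 4*6**2 = (2/5)*4 - 4*36 = 8/5 - 1*144 = 8/5 - 144 = -712/5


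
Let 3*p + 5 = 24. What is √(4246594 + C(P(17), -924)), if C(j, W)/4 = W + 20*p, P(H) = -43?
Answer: √38190642/3 ≈ 2060.0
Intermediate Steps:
p = 19/3 (p = -5/3 + (⅓)*24 = -5/3 + 8 = 19/3 ≈ 6.3333)
C(j, W) = 1520/3 + 4*W (C(j, W) = 4*(W + 20*(19/3)) = 4*(W + 380/3) = 4*(380/3 + W) = 1520/3 + 4*W)
√(4246594 + C(P(17), -924)) = √(4246594 + (1520/3 + 4*(-924))) = √(4246594 + (1520/3 - 3696)) = √(4246594 - 9568/3) = √(12730214/3) = √38190642/3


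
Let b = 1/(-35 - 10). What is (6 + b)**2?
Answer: 72361/2025 ≈ 35.734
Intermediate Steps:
b = -1/45 (b = 1/(-45) = -1/45 ≈ -0.022222)
(6 + b)**2 = (6 - 1/45)**2 = (269/45)**2 = 72361/2025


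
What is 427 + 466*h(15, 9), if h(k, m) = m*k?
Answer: 63337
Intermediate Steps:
h(k, m) = k*m
427 + 466*h(15, 9) = 427 + 466*(15*9) = 427 + 466*135 = 427 + 62910 = 63337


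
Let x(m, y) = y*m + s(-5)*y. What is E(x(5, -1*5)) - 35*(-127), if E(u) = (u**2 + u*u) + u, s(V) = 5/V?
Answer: 5225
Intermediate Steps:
x(m, y) = -y + m*y (x(m, y) = y*m + (5/(-5))*y = m*y + (5*(-1/5))*y = m*y - y = -y + m*y)
E(u) = u + 2*u**2 (E(u) = (u**2 + u**2) + u = 2*u**2 + u = u + 2*u**2)
E(x(5, -1*5)) - 35*(-127) = ((-1*5)*(-1 + 5))*(1 + 2*((-1*5)*(-1 + 5))) - 35*(-127) = (-5*4)*(1 + 2*(-5*4)) + 4445 = -20*(1 + 2*(-20)) + 4445 = -20*(1 - 40) + 4445 = -20*(-39) + 4445 = 780 + 4445 = 5225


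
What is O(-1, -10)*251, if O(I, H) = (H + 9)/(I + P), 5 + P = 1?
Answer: 251/5 ≈ 50.200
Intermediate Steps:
P = -4 (P = -5 + 1 = -4)
O(I, H) = (9 + H)/(-4 + I) (O(I, H) = (H + 9)/(I - 4) = (9 + H)/(-4 + I))
O(-1, -10)*251 = ((9 - 10)/(-4 - 1))*251 = (-1/(-5))*251 = -⅕*(-1)*251 = (⅕)*251 = 251/5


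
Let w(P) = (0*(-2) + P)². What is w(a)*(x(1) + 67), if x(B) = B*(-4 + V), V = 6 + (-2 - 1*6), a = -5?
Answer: 1525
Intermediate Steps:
V = -2 (V = 6 + (-2 - 6) = 6 - 8 = -2)
w(P) = P² (w(P) = (0 + P)² = P²)
x(B) = -6*B (x(B) = B*(-4 - 2) = B*(-6) = -6*B)
w(a)*(x(1) + 67) = (-5)²*(-6*1 + 67) = 25*(-6 + 67) = 25*61 = 1525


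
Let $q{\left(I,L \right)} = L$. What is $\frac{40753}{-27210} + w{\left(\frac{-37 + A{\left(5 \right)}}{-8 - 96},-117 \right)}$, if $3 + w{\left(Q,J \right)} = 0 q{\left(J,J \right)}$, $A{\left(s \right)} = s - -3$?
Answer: $- \frac{122383}{27210} \approx -4.4977$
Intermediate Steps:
$A{\left(s \right)} = 3 + s$ ($A{\left(s \right)} = s + 3 = 3 + s$)
$w{\left(Q,J \right)} = -3$ ($w{\left(Q,J \right)} = -3 + 0 J = -3 + 0 = -3$)
$\frac{40753}{-27210} + w{\left(\frac{-37 + A{\left(5 \right)}}{-8 - 96},-117 \right)} = \frac{40753}{-27210} - 3 = 40753 \left(- \frac{1}{27210}\right) - 3 = - \frac{40753}{27210} - 3 = - \frac{122383}{27210}$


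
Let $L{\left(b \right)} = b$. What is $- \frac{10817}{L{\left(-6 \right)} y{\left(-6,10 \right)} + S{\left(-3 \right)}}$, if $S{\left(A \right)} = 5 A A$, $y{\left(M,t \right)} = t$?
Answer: $\frac{10817}{15} \approx 721.13$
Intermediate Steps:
$S{\left(A \right)} = 5 A^{2}$
$- \frac{10817}{L{\left(-6 \right)} y{\left(-6,10 \right)} + S{\left(-3 \right)}} = - \frac{10817}{\left(-6\right) 10 + 5 \left(-3\right)^{2}} = - \frac{10817}{-60 + 5 \cdot 9} = - \frac{10817}{-60 + 45} = - \frac{10817}{-15} = \left(-10817\right) \left(- \frac{1}{15}\right) = \frac{10817}{15}$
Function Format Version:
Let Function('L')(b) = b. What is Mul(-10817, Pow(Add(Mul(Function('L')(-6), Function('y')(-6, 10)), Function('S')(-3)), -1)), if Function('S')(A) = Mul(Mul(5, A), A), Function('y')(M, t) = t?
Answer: Rational(10817, 15) ≈ 721.13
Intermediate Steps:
Function('S')(A) = Mul(5, Pow(A, 2))
Mul(-10817, Pow(Add(Mul(Function('L')(-6), Function('y')(-6, 10)), Function('S')(-3)), -1)) = Mul(-10817, Pow(Add(Mul(-6, 10), Mul(5, Pow(-3, 2))), -1)) = Mul(-10817, Pow(Add(-60, Mul(5, 9)), -1)) = Mul(-10817, Pow(Add(-60, 45), -1)) = Mul(-10817, Pow(-15, -1)) = Mul(-10817, Rational(-1, 15)) = Rational(10817, 15)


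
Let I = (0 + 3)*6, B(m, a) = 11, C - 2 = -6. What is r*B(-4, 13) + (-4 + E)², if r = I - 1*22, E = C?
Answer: 20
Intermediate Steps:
C = -4 (C = 2 - 6 = -4)
E = -4
I = 18 (I = 3*6 = 18)
r = -4 (r = 18 - 1*22 = 18 - 22 = -4)
r*B(-4, 13) + (-4 + E)² = -4*11 + (-4 - 4)² = -44 + (-8)² = -44 + 64 = 20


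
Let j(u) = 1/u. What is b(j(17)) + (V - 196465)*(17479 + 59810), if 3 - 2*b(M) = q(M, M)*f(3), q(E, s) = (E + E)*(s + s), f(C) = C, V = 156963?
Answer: -1764674504229/578 ≈ -3.0531e+9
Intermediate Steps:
q(E, s) = 4*E*s (q(E, s) = (2*E)*(2*s) = 4*E*s)
b(M) = 3/2 - 6*M² (b(M) = 3/2 - 4*M*M*3/2 = 3/2 - 4*M²*3/2 = 3/2 - 6*M²)
b(j(17)) + (V - 196465)*(17479 + 59810) = (3/2 - 6*(1/17)²) + (156963 - 196465)*(17479 + 59810) = (3/2 - 6*(1/17)²) - 39502*77289 = (3/2 - 6*1/289) - 3053070078 = (3/2 - 6/289) - 3053070078 = 855/578 - 3053070078 = -1764674504229/578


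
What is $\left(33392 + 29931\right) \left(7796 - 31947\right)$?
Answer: $-1529313773$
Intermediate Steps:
$\left(33392 + 29931\right) \left(7796 - 31947\right) = 63323 \left(-24151\right) = -1529313773$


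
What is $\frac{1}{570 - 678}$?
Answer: $- \frac{1}{108} \approx -0.0092593$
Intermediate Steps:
$\frac{1}{570 - 678} = \frac{1}{-108} = - \frac{1}{108}$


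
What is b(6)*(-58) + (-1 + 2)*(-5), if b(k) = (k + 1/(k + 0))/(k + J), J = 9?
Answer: -1298/45 ≈ -28.844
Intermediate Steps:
b(k) = (k + 1/k)/(9 + k) (b(k) = (k + 1/(k + 0))/(k + 9) = (k + 1/k)/(9 + k))
b(6)*(-58) + (-1 + 2)*(-5) = ((1 + 6²)/(6*(9 + 6)))*(-58) + (-1 + 2)*(-5) = ((⅙)*(1 + 36)/15)*(-58) + 1*(-5) = ((⅙)*(1/15)*37)*(-58) - 5 = (37/90)*(-58) - 5 = -1073/45 - 5 = -1298/45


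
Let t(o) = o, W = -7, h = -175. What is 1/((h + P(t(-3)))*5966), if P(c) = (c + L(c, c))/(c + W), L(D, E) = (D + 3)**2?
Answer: -5/5211301 ≈ -9.5945e-7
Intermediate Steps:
L(D, E) = (3 + D)**2
P(c) = (c + (3 + c)**2)/(-7 + c) (P(c) = (c + (3 + c)**2)/(c - 7) = (c + (3 + c)**2)/(-7 + c))
1/((h + P(t(-3)))*5966) = 1/((-175 + (-3 + (3 - 3)**2)/(-7 - 3))*5966) = 1/((-175 + (-3 + 0**2)/(-10))*5966) = 1/((-175 - (-3 + 0)/10)*5966) = 1/((-175 - 1/10*(-3))*5966) = 1/((-175 + 3/10)*5966) = 1/(-1747/10*5966) = 1/(-5211301/5) = -5/5211301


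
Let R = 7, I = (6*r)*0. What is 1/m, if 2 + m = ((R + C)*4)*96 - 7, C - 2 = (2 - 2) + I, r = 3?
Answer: 1/3447 ≈ 0.00029011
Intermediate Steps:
I = 0 (I = (6*3)*0 = 18*0 = 0)
C = 2 (C = 2 + ((2 - 2) + 0) = 2 + (0 + 0) = 2 + 0 = 2)
m = 3447 (m = -2 + (((7 + 2)*4)*96 - 7) = -2 + ((9*4)*96 - 7) = -2 + (36*96 - 7) = -2 + (3456 - 7) = -2 + 3449 = 3447)
1/m = 1/3447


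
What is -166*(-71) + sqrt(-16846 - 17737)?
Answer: 11786 + I*sqrt(34583) ≈ 11786.0 + 185.97*I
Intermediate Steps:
-166*(-71) + sqrt(-16846 - 17737) = 11786 + sqrt(-34583) = 11786 + I*sqrt(34583)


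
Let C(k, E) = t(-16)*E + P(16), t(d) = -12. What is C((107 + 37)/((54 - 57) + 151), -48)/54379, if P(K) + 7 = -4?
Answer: 565/54379 ≈ 0.010390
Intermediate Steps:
P(K) = -11 (P(K) = -7 - 4 = -11)
C(k, E) = -11 - 12*E (C(k, E) = -12*E - 11 = -11 - 12*E)
C((107 + 37)/((54 - 57) + 151), -48)/54379 = (-11 - 12*(-48))/54379 = (-11 + 576)*(1/54379) = 565*(1/54379) = 565/54379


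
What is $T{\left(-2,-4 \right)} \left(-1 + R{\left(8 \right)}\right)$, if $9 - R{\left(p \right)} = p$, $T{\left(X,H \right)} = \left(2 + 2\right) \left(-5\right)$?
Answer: $0$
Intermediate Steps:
$T{\left(X,H \right)} = -20$ ($T{\left(X,H \right)} = 4 \left(-5\right) = -20$)
$R{\left(p \right)} = 9 - p$
$T{\left(-2,-4 \right)} \left(-1 + R{\left(8 \right)}\right) = - 20 \left(-1 + \left(9 - 8\right)\right) = - 20 \left(-1 + 1\right) = \left(-20\right) 0 = 0$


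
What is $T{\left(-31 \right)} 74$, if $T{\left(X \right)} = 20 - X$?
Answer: $3774$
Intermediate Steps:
$T{\left(-31 \right)} 74 = \left(20 - -31\right) 74 = \left(20 + 31\right) 74 = 51 \cdot 74 = 3774$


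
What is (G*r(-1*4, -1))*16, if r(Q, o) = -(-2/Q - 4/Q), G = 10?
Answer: -240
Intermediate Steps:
r(Q, o) = 6/Q (r(Q, o) = -(-6)/Q = 6/Q)
(G*r(-1*4, -1))*16 = (10*(6/((-1*4))))*16 = (10*(6/(-4)))*16 = (10*(6*(-1/4)))*16 = (10*(-3/2))*16 = -15*16 = -240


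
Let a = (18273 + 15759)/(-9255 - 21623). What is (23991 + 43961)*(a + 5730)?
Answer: 6010249346208/15439 ≈ 3.8929e+8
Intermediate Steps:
a = -17016/15439 (a = 34032/(-30878) = 34032*(-1/30878) = -17016/15439 ≈ -1.1021)
(23991 + 43961)*(a + 5730) = (23991 + 43961)*(-17016/15439 + 5730) = 67952*(88448454/15439) = 6010249346208/15439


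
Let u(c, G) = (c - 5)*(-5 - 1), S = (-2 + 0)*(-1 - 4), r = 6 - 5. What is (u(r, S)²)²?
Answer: 331776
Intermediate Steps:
r = 1
S = 10 (S = -2*(-5) = 10)
u(c, G) = 30 - 6*c (u(c, G) = (-5 + c)*(-6) = 30 - 6*c)
(u(r, S)²)² = ((30 - 6*1)²)² = ((30 - 6)²)² = (24²)² = 576² = 331776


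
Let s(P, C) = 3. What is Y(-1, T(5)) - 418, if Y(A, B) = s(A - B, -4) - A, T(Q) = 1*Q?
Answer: -414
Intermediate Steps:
T(Q) = Q
Y(A, B) = 3 - A
Y(-1, T(5)) - 418 = (3 - 1*(-1)) - 418 = (3 + 1) - 418 = 4 - 418 = -414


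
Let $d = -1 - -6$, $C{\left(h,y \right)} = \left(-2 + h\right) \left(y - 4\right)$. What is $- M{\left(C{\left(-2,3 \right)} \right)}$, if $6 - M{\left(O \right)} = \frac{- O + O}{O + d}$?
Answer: $-6$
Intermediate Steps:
$C{\left(h,y \right)} = \left(-4 + y\right) \left(-2 + h\right)$ ($C{\left(h,y \right)} = \left(-2 + h\right) \left(-4 + y\right) = \left(-4 + y\right) \left(-2 + h\right)$)
$d = 5$ ($d = -1 + 6 = 5$)
$M{\left(O \right)} = 6$ ($M{\left(O \right)} = 6 - \frac{- O + O}{O + 5} = 6 - \frac{0}{5 + O} = 6 - 0 = 6 + 0 = 6$)
$- M{\left(C{\left(-2,3 \right)} \right)} = \left(-1\right) 6 = -6$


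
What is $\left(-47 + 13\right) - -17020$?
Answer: $16986$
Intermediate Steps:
$\left(-47 + 13\right) - -17020 = -34 + 17020 = 16986$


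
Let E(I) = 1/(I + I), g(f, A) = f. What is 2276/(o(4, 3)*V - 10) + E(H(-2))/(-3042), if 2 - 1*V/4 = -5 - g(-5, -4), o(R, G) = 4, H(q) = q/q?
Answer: 6923581/66924 ≈ 103.45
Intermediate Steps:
H(q) = 1
V = 8 (V = 8 - 4*(-5 - 1*(-5)) = 8 - 4*(-5 + 5) = 8 - 4*0 = 8 + 0 = 8)
E(I) = 1/(2*I)
2276/(o(4, 3)*V - 10) + E(H(-2))/(-3042) = 2276/(4*8 - 10) + ((½)/1)/(-3042) = 2276/(32 - 10) + ((½)*1)*(-1/3042) = 2276/22 + (½)*(-1/3042) = 2276*(1/22) - 1/6084 = 1138/11 - 1/6084 = 6923581/66924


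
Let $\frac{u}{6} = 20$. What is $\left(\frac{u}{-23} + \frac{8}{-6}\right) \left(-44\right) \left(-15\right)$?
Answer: $- \frac{99440}{23} \approx -4323.5$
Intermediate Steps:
$u = 120$ ($u = 6 \cdot 20 = 120$)
$\left(\frac{u}{-23} + \frac{8}{-6}\right) \left(-44\right) \left(-15\right) = \left(\frac{120}{-23} + \frac{8}{-6}\right) \left(-44\right) \left(-15\right) = \left(120 \left(- \frac{1}{23}\right) + 8 \left(- \frac{1}{6}\right)\right) \left(-44\right) \left(-15\right) = \left(- \frac{120}{23} - \frac{4}{3}\right) \left(-44\right) \left(-15\right) = \left(- \frac{452}{69}\right) \left(-44\right) \left(-15\right) = \frac{19888}{69} \left(-15\right) = - \frac{99440}{23}$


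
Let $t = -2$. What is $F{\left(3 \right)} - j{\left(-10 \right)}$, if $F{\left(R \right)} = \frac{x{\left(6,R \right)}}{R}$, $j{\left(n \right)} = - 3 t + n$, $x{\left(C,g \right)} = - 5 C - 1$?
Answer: $- \frac{19}{3} \approx -6.3333$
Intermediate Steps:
$x{\left(C,g \right)} = -1 - 5 C$
$j{\left(n \right)} = 6 + n$ ($j{\left(n \right)} = \left(-3\right) \left(-2\right) + n = 6 + n$)
$F{\left(R \right)} = - \frac{31}{R}$ ($F{\left(R \right)} = \frac{-1 - 30}{R} = - \frac{31}{R}$)
$F{\left(3 \right)} - j{\left(-10 \right)} = - \frac{31}{3} - \left(6 - 10\right) = \left(-31\right) \frac{1}{3} - -4 = - \frac{31}{3} + 4 = - \frac{19}{3}$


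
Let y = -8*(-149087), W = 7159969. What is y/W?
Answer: 1192696/7159969 ≈ 0.16658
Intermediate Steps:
y = 1192696
y/W = 1192696/7159969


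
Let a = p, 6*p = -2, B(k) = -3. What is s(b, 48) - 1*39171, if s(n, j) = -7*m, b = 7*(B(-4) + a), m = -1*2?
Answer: -39157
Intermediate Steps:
m = -2
p = -⅓ (p = (⅙)*(-2) = -⅓ ≈ -0.33333)
a = -⅓ ≈ -0.33333
b = -70/3 (b = 7*(-3 - ⅓) = 7*(-10/3) = -70/3 ≈ -23.333)
s(n, j) = 14 (s(n, j) = -7*(-2) = 14)
s(b, 48) - 1*39171 = 14 - 1*39171 = 14 - 39171 = -39157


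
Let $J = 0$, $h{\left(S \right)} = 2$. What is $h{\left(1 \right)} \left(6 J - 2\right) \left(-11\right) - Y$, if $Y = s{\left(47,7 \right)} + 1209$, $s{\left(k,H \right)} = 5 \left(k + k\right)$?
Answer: $-1635$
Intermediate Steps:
$s{\left(k,H \right)} = 10 k$ ($s{\left(k,H \right)} = 5 \cdot 2 k = 10 k$)
$Y = 1679$ ($Y = 10 \cdot 47 + 1209 = 470 + 1209 = 1679$)
$h{\left(1 \right)} \left(6 J - 2\right) \left(-11\right) - Y = 2 \left(6 \cdot 0 - 2\right) \left(-11\right) - 1679 = 2 \left(0 - 2\right) \left(-11\right) - 1679 = 2 \left(-2\right) \left(-11\right) - 1679 = \left(-4\right) \left(-11\right) - 1679 = 44 - 1679 = -1635$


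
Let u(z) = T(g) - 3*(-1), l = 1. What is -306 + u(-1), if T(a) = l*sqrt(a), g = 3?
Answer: -303 + sqrt(3) ≈ -301.27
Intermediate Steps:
T(a) = sqrt(a) (T(a) = 1*sqrt(a) = sqrt(a))
u(z) = 3 + sqrt(3) (u(z) = sqrt(3) - 3*(-1) = sqrt(3) + 3 = 3 + sqrt(3))
-306 + u(-1) = -306 + (3 + sqrt(3)) = -303 + sqrt(3)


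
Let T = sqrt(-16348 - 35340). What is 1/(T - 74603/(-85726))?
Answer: 6395416778/379857942071897 - 14697894152*I*sqrt(12922)/379857942071897 ≈ 1.6836e-5 - 0.0043984*I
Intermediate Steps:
T = 2*I*sqrt(12922) (T = sqrt(-51688) = 2*I*sqrt(12922) ≈ 227.35*I)
1/(T - 74603/(-85726)) = 1/(2*I*sqrt(12922) - 74603/(-85726)) = 1/(2*I*sqrt(12922) - 74603*(-1/85726)) = 1/(2*I*sqrt(12922) + 74603/85726) = 1/(74603/85726 + 2*I*sqrt(12922))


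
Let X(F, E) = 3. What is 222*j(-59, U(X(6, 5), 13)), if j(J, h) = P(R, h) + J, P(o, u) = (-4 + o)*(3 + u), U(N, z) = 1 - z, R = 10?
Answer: -25086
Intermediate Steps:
j(J, h) = 18 + J + 6*h (j(J, h) = (-12 - 4*h + 3*10 + 10*h) + J = (-12 - 4*h + 30 + 10*h) + J = (18 + 6*h) + J = 18 + J + 6*h)
222*j(-59, U(X(6, 5), 13)) = 222*(18 - 59 + 6*(1 - 1*13)) = 222*(18 - 59 + 6*(1 - 13)) = 222*(18 - 59 + 6*(-12)) = 222*(18 - 59 - 72) = 222*(-113) = -25086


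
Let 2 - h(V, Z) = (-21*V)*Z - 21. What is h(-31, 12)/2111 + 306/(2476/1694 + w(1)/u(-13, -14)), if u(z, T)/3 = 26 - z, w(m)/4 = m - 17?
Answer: 31654302626/95668409 ≈ 330.88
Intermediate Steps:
h(V, Z) = 23 + 21*V*Z (h(V, Z) = 2 - ((-21*V)*Z - 21) = 2 - (-21*V*Z - 21) = 2 - (-21 - 21*V*Z) = 2 + (21 + 21*V*Z) = 23 + 21*V*Z)
w(m) = -68 + 4*m (w(m) = 4*(m - 17) = 4*(-17 + m) = -68 + 4*m)
u(z, T) = 78 - 3*z (u(z, T) = 3*(26 - z) = 78 - 3*z)
h(-31, 12)/2111 + 306/(2476/1694 + w(1)/u(-13, -14)) = (23 + 21*(-31)*12)/2111 + 306/(2476/1694 + (-68 + 4*1)/(78 - 3*(-13))) = (23 - 7812)*(1/2111) + 306/(2476*(1/1694) + (-68 + 4)/(78 + 39)) = -7789*1/2111 + 306/(1238/847 - 64/117) = -7789/2111 + 306/(1238/847 - 64*1/117) = -7789/2111 + 306/(1238/847 - 64/117) = -7789/2111 + 306/(90638/99099) = -7789/2111 + 306*(99099/90638) = -7789/2111 + 15162147/45319 = 31654302626/95668409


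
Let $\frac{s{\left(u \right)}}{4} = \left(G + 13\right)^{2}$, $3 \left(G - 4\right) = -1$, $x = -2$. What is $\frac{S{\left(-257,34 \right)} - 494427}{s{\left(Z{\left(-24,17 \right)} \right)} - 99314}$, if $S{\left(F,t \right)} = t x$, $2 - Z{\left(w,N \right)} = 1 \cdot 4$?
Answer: $\frac{4450455}{883826} \approx 5.0354$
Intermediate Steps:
$G = \frac{11}{3}$ ($G = 4 + \frac{1}{3} \left(-1\right) = 4 - \frac{1}{3} = \frac{11}{3} \approx 3.6667$)
$Z{\left(w,N \right)} = -2$ ($Z{\left(w,N \right)} = 2 - 1 \cdot 4 = 2 - 4 = -2$)
$s{\left(u \right)} = \frac{10000}{9}$ ($s{\left(u \right)} = 4 \left(\frac{11}{3} + 13\right)^{2} = 4 \left(\frac{50}{3}\right)^{2} = 4 \cdot \frac{2500}{9} = \frac{10000}{9}$)
$S{\left(F,t \right)} = - 2 t$ ($S{\left(F,t \right)} = t \left(-2\right) = - 2 t$)
$\frac{S{\left(-257,34 \right)} - 494427}{s{\left(Z{\left(-24,17 \right)} \right)} - 99314} = \frac{\left(-2\right) 34 - 494427}{\frac{10000}{9} - 99314} = \frac{-68 - 494427}{- \frac{883826}{9}} = \left(-494495\right) \left(- \frac{9}{883826}\right) = \frac{4450455}{883826}$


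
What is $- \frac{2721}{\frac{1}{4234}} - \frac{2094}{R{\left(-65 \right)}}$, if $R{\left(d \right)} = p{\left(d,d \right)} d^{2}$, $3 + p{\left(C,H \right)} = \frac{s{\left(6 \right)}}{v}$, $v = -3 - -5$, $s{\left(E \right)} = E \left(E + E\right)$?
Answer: $- \frac{535425183848}{46475} \approx -1.1521 \cdot 10^{7}$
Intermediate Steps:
$s{\left(E \right)} = 2 E^{2}$ ($s{\left(E \right)} = E 2 E = 2 E^{2}$)
$v = 2$ ($v = -3 + 5 = 2$)
$p{\left(C,H \right)} = 33$ ($p{\left(C,H \right)} = -3 + \frac{2 \cdot 6^{2}}{2} = -3 + 2 \cdot 36 \cdot \frac{1}{2} = -3 + 72 \cdot \frac{1}{2} = -3 + 36 = 33$)
$R{\left(d \right)} = 33 d^{2}$
$- \frac{2721}{\frac{1}{4234}} - \frac{2094}{R{\left(-65 \right)}} = - \frac{2721}{\frac{1}{4234}} - \frac{2094}{33 \left(-65\right)^{2}} = - 2721 \frac{1}{\frac{1}{4234}} - \frac{2094}{33 \cdot 4225} = \left(-2721\right) 4234 - \frac{2094}{139425} = -11520714 - \frac{698}{46475} = - \frac{535425183848}{46475}$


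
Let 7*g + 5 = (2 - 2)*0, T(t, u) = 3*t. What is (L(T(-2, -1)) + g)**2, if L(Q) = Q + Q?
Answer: 7921/49 ≈ 161.65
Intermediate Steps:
L(Q) = 2*Q
g = -5/7 (g = -5/7 + ((2 - 2)*0)/7 = -5/7 + (0*0)/7 = -5/7 + (1/7)*0 = -5/7 + 0 = -5/7 ≈ -0.71429)
(L(T(-2, -1)) + g)**2 = (2*(3*(-2)) - 5/7)**2 = (2*(-6) - 5/7)**2 = (-12 - 5/7)**2 = (-89/7)**2 = 7921/49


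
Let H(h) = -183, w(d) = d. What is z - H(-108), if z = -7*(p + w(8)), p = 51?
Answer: -230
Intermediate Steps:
z = -413 (z = -7*(51 + 8) = -7*59 = -413)
z - H(-108) = -413 - 1*(-183) = -413 + 183 = -230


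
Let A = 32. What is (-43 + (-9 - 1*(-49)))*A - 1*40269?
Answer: -40365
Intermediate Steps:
(-43 + (-9 - 1*(-49)))*A - 1*40269 = (-43 + (-9 - 1*(-49)))*32 - 1*40269 = (-43 + (-9 + 49))*32 - 40269 = (-43 + 40)*32 - 40269 = -3*32 - 40269 = -96 - 40269 = -40365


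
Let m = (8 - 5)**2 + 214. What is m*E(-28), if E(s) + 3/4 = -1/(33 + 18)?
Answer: -35011/204 ≈ -171.62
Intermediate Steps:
E(s) = -157/204 (E(s) = -3/4 - 1/(33 + 18) = -3/4 - 1/51 = -157/204)
m = 223 (m = 3**2 + 214 = 9 + 214 = 223)
m*E(-28) = 223*(-157/204) = -35011/204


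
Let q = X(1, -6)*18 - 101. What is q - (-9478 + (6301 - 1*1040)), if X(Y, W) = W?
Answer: 4008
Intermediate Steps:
q = -209 (q = -6*18 - 101 = -108 - 101 = -209)
q - (-9478 + (6301 - 1*1040)) = -209 - (-9478 + (6301 - 1*1040)) = -209 - (-9478 + (6301 - 1040)) = -209 - (-9478 + 5261) = -209 - 1*(-4217) = -209 + 4217 = 4008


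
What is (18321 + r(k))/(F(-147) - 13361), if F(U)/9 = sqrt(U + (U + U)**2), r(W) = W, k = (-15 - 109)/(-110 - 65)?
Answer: -42839360939/30017209600 - 28856691*sqrt(1761)/4288172800 ≈ -1.7096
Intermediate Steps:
k = 124/175 (k = -124/(-175) = -124*(-1/175) = 124/175 ≈ 0.70857)
F(U) = 9*sqrt(U + 4*U**2) (F(U) = 9*sqrt(U + (U + U)**2) = 9*sqrt(U + (2*U)**2) = 9*sqrt(U + 4*U**2))
(18321 + r(k))/(F(-147) - 13361) = (18321 + 124/175)/(9*sqrt(-147*(1 + 4*(-147))) - 13361) = 3206299/(175*(9*sqrt(-147*(1 - 588)) - 13361)) = 3206299/(175*(9*sqrt(-147*(-587)) - 13361)) = 3206299/(175*(9*sqrt(86289) - 13361)) = 3206299/(175*(9*(7*sqrt(1761)) - 13361)) = 3206299/(175*(63*sqrt(1761) - 13361)) = 3206299/(175*(-13361 + 63*sqrt(1761)))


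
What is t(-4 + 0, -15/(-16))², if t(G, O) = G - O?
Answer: 6241/256 ≈ 24.379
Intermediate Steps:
t(-4 + 0, -15/(-16))² = ((-4 + 0) - (-15)/(-16))² = (-4 - (-15)*(-1)/16)² = (-4 - 1*15/16)² = (-4 - 15/16)² = (-79/16)² = 6241/256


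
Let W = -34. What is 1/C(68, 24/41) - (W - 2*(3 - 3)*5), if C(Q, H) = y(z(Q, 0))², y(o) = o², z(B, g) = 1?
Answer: 35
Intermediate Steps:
C(Q, H) = 1 (C(Q, H) = (1²)² = 1² = 1)
1/C(68, 24/41) - (W - 2*(3 - 3)*5) = 1/1 - (-34 - 2*(3 - 3)*5) = 1 - (-34 - 2*0*5) = 1 - (-34 + 0*5) = 1 - (-34 + 0) = 1 - 1*(-34) = 1 + 34 = 35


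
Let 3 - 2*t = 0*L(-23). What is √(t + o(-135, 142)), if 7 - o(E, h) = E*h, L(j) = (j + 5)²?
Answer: 11*√634/2 ≈ 138.49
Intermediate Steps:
L(j) = (5 + j)²
o(E, h) = 7 - E*h
t = 3/2 (t = 3/2 - 0*(5 - 23)² = 3/2 - 0*(-18)² = 3/2 - 0*324 = 3/2 - ½*0 = 3/2 + 0 = 3/2 ≈ 1.5000)
√(t + o(-135, 142)) = √(3/2 + (7 - 1*(-135)*142)) = √(3/2 + (7 + 19170)) = √(3/2 + 19177) = √(38357/2) = 11*√634/2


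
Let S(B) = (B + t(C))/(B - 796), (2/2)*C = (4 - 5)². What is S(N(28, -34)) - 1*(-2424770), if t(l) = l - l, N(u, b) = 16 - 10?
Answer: 957784147/395 ≈ 2.4248e+6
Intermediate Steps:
N(u, b) = 6
C = 1 (C = (4 - 5)² = (-1)² = 1)
t(l) = 0
S(B) = B/(-796 + B) (S(B) = (B + 0)/(B - 796) = B/(-796 + B))
S(N(28, -34)) - 1*(-2424770) = 6/(-796 + 6) - 1*(-2424770) = 6/(-790) + 2424770 = 6*(-1/790) + 2424770 = -3/395 + 2424770 = 957784147/395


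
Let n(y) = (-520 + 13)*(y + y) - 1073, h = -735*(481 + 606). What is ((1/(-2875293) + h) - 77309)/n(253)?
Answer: 37604283469/11055501585 ≈ 3.4014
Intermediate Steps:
h = -798945 (h = -735*1087 = -798945)
n(y) = -1073 - 1014*y (n(y) = -1014*y - 1073 = -1073 - 1014*y)
((1/(-2875293) + h) - 77309)/n(253) = ((1/(-2875293) - 798945) - 77309)/(-1073 - 1014*253) = ((-1/2875293 - 798945) - 77309)/(-1073 - 256542) = (-2297200965886/2875293 - 77309)/(-257615) = -2519486992423/2875293*(-1/257615) = 37604283469/11055501585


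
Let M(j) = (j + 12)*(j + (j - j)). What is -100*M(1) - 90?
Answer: -1390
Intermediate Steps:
M(j) = j*(12 + j) (M(j) = (12 + j)*(j + 0) = (12 + j)*j = j*(12 + j))
-100*M(1) - 90 = -100*(12 + 1) - 90 = -100*13 - 90 = -1300 - 90 = -1390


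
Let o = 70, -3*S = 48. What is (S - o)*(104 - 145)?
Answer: 3526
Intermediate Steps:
S = -16 (S = -1/3*48 = -16)
(S - o)*(104 - 145) = (-16 - 1*70)*(104 - 145) = (-16 - 70)*(-41) = -86*(-41) = 3526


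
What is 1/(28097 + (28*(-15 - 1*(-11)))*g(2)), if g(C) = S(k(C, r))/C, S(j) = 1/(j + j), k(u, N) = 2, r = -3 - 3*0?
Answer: 1/28083 ≈ 3.5609e-5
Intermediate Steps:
r = -3 (r = -3 + 0 = -3)
S(j) = 1/(2*j)
g(C) = 1/(4*C) (g(C) = ((1/2)/2)/C = ((1/2)*(1/2))/C = 1/(4*C))
1/(28097 + (28*(-15 - 1*(-11)))*g(2)) = 1/(28097 + (28*(-15 - 1*(-11)))*((1/4)/2)) = 1/(28097 + (28*(-15 + 11))*((1/4)*(1/2))) = 1/(28097 + (28*(-4))*(1/8)) = 1/(28097 - 112*1/8) = 1/(28097 - 14) = 1/28083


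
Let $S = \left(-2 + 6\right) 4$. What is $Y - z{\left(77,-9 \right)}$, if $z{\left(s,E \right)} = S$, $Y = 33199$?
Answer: $33183$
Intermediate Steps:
$S = 16$ ($S = 4 \cdot 4 = 16$)
$z{\left(s,E \right)} = 16$
$Y - z{\left(77,-9 \right)} = 33199 - 16 = 33183$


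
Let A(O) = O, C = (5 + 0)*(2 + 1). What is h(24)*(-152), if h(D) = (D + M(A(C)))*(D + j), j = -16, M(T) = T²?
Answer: -302784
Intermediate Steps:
C = 15 (C = 5*3 = 15)
h(D) = (-16 + D)*(225 + D) (h(D) = (D + 15²)*(D - 16) = (D + 225)*(-16 + D) = (225 + D)*(-16 + D) = (-16 + D)*(225 + D))
h(24)*(-152) = (-3600 + 24² + 209*24)*(-152) = (-3600 + 576 + 5016)*(-152) = 1992*(-152) = -302784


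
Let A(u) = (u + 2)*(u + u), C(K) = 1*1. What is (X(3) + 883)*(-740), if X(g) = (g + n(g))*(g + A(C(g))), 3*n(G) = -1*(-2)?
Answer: -677840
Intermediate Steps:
n(G) = ⅔ (n(G) = (-1*(-2))/3 = (⅓)*2 = ⅔)
C(K) = 1
A(u) = 2*u*(2 + u) (A(u) = (2 + u)*(2*u) = 2*u*(2 + u))
X(g) = (6 + g)*(⅔ + g) (X(g) = (g + ⅔)*(g + 2*1*(2 + 1)) = (⅔ + g)*(g + 2*1*3) = (⅔ + g)*(g + 6) = (⅔ + g)*(6 + g) = (6 + g)*(⅔ + g))
(X(3) + 883)*(-740) = ((4 + 3² + (20/3)*3) + 883)*(-740) = ((4 + 9 + 20) + 883)*(-740) = (33 + 883)*(-740) = 916*(-740) = -677840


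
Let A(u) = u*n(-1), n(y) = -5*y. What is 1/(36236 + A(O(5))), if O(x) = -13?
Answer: 1/36171 ≈ 2.7646e-5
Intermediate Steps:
A(u) = 5*u (A(u) = u*(-5*(-1)) = u*5 = 5*u)
1/(36236 + A(O(5))) = 1/(36236 + 5*(-13)) = 1/(36236 - 65) = 1/36171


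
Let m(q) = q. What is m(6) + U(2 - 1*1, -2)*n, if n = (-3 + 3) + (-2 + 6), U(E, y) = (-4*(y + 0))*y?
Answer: -58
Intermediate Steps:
U(E, y) = -4*y**2 (U(E, y) = (-4*y)*y = -4*y**2)
n = 4 (n = 0 + 4 = 4)
m(6) + U(2 - 1*1, -2)*n = 6 - 4*(-2)**2*4 = 6 - 4*4*4 = 6 - 16*4 = 6 - 64 = -58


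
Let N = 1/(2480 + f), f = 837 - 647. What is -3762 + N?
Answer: -10044539/2670 ≈ -3762.0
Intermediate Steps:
f = 190
N = 1/2670 (N = 1/(2480 + 190) = 1/2670 ≈ 0.00037453)
-3762 + N = -3762 + 1/2670 = -10044539/2670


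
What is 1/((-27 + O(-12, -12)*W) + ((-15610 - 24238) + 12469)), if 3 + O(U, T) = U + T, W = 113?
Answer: -1/30457 ≈ -3.2833e-5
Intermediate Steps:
O(U, T) = -3 + T + U (O(U, T) = -3 + (U + T) = -3 + (T + U) = -3 + T + U)
1/((-27 + O(-12, -12)*W) + ((-15610 - 24238) + 12469)) = 1/((-27 + (-3 - 12 - 12)*113) + ((-15610 - 24238) + 12469)) = 1/((-27 - 27*113) + (-39848 + 12469)) = 1/((-27 - 3051) - 27379) = 1/(-3078 - 27379) = 1/(-30457) = -1/30457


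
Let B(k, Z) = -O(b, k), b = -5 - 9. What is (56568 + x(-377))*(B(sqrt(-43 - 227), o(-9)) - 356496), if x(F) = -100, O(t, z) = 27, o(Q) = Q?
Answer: -20132140764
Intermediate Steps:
b = -14
B(k, Z) = -27 (B(k, Z) = -1*27 = -27)
(56568 + x(-377))*(B(sqrt(-43 - 227), o(-9)) - 356496) = (56568 - 100)*(-27 - 356496) = 56468*(-356523) = -20132140764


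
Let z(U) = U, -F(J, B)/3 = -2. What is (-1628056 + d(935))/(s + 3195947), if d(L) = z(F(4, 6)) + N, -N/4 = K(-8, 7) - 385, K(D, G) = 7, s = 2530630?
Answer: -1626538/5726577 ≈ -0.28403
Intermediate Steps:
F(J, B) = 6 (F(J, B) = -3*(-2) = 6)
N = 1512 (N = -4*(7 - 385) = -4*(-378) = 1512)
d(L) = 1518 (d(L) = 6 + 1512 = 1518)
(-1628056 + d(935))/(s + 3195947) = (-1628056 + 1518)/(2530630 + 3195947) = -1626538/5726577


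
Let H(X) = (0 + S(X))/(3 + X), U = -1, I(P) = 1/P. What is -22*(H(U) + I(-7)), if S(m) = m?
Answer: 99/7 ≈ 14.143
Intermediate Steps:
H(X) = X/(3 + X) (H(X) = (0 + X)/(3 + X) = X/(3 + X))
-22*(H(U) + I(-7)) = -22*(-1/(3 - 1) + 1/(-7)) = -22*(-1/2 - ⅐) = -22*(-1*½ - ⅐) = -22*(-½ - ⅐) = -22*(-9/14) = 99/7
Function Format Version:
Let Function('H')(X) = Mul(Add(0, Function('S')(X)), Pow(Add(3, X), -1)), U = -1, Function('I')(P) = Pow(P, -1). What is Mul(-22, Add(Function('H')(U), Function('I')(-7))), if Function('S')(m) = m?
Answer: Rational(99, 7) ≈ 14.143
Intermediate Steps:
Function('H')(X) = Mul(X, Pow(Add(3, X), -1)) (Function('H')(X) = Mul(Add(0, X), Pow(Add(3, X), -1)) = Mul(X, Pow(Add(3, X), -1)))
Mul(-22, Add(Function('H')(U), Function('I')(-7))) = Mul(-22, Add(Mul(-1, Pow(Add(3, -1), -1)), Pow(-7, -1))) = Mul(-22, Add(Mul(-1, Pow(2, -1)), Rational(-1, 7))) = Mul(-22, Add(Mul(-1, Rational(1, 2)), Rational(-1, 7))) = Mul(-22, Add(Rational(-1, 2), Rational(-1, 7))) = Mul(-22, Rational(-9, 14)) = Rational(99, 7)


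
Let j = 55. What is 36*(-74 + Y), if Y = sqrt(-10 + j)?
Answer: -2664 + 108*sqrt(5) ≈ -2422.5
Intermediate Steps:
Y = 3*sqrt(5) (Y = sqrt(-10 + 55) = sqrt(45) = 3*sqrt(5) ≈ 6.7082)
36*(-74 + Y) = 36*(-74 + 3*sqrt(5)) = -2664 + 108*sqrt(5)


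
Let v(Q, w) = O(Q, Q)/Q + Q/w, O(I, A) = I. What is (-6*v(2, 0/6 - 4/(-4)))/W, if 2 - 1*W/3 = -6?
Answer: -3/4 ≈ -0.75000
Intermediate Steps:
W = 24 (W = 6 - 3*(-6) = 6 + 18 = 24)
v(Q, w) = 1 + Q/w (v(Q, w) = Q/Q + Q/w = 1 + Q/w)
(-6*v(2, 0/6 - 4/(-4)))/W = -6*(2 + (0/6 - 4/(-4)))/(0/6 - 4/(-4))/24 = -6*(2 + (0*(1/6) - 4*(-1/4)))/(0*(1/6) - 4*(-1/4))*(1/24) = -6*(2 + (0 + 1))/(0 + 1)*(1/24) = -6*(2 + 1)/1*(1/24) = -6*3*(1/24) = -18*1/24 = -3/4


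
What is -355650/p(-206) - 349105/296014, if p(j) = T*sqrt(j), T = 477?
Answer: -349105/296014 + 59275*I*sqrt(206)/16377 ≈ -1.1794 + 51.948*I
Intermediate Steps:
p(j) = 477*sqrt(j)
-355650/p(-206) - 349105/296014 = -355650*(-I*sqrt(206)/98262) - 349105/296014 = -(-59275)*I*sqrt(206)/16377 - 349105/296014 = 59275*I*sqrt(206)/16377 - 349105/296014 = -349105/296014 + 59275*I*sqrt(206)/16377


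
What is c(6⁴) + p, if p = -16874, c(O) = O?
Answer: -15578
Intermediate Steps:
c(6⁴) + p = 6⁴ - 16874 = 1296 - 16874 = -15578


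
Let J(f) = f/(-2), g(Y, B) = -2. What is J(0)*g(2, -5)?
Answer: 0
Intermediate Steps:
J(f) = -f/2 (J(f) = f*(-1/2) = -f/2)
J(0)*g(2, -5) = -1/2*0*(-2) = 0*(-2) = 0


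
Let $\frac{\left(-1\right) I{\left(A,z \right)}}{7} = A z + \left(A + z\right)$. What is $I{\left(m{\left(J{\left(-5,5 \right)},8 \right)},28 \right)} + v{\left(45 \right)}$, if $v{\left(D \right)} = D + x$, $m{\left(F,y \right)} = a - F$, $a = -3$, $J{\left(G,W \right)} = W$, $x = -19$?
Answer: $1454$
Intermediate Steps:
$m{\left(F,y \right)} = -3 - F$
$I{\left(A,z \right)} = - 7 A - 7 z - 7 A z$ ($I{\left(A,z \right)} = - 7 \left(A z + \left(A + z\right)\right) = - 7 \left(A + z + A z\right) = - 7 A - 7 z - 7 A z$)
$v{\left(D \right)} = -19 + D$ ($v{\left(D \right)} = D - 19 = -19 + D$)
$I{\left(m{\left(J{\left(-5,5 \right)},8 \right)},28 \right)} + v{\left(45 \right)} = \left(- 7 \left(-3 - 5\right) - 196 - 7 \left(-3 - 5\right) 28\right) + \left(-19 + 45\right) = \left(- 7 \left(-3 - 5\right) - 196 - 7 \left(-3 - 5\right) 28\right) + 26 = \left(\left(-7\right) \left(-8\right) - 196 - \left(-56\right) 28\right) + 26 = \left(56 - 196 + 1568\right) + 26 = 1428 + 26 = 1454$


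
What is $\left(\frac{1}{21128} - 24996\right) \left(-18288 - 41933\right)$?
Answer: $\frac{31803642742627}{21128} \approx 1.5053 \cdot 10^{9}$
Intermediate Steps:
$\left(\frac{1}{21128} - 24996\right) \left(-18288 - 41933\right) = \left(\frac{1}{21128} - 24996\right) \left(-60221\right) = \left(- \frac{528115487}{21128}\right) \left(-60221\right) = \frac{31803642742627}{21128}$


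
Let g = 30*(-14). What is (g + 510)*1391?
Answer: 125190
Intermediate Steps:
g = -420
(g + 510)*1391 = (-420 + 510)*1391 = 90*1391 = 125190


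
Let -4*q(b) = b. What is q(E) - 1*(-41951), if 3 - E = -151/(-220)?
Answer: 36916371/880 ≈ 41950.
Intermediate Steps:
E = 509/220 (E = 3 - (-151)/(-220) = 3 - (-151)*(-1)/220 = 3 - 1*151/220 = 3 - 151/220 = 509/220 ≈ 2.3136)
q(b) = -b/4
q(E) - 1*(-41951) = -1/4*509/220 - 1*(-41951) = -509/880 + 41951 = 36916371/880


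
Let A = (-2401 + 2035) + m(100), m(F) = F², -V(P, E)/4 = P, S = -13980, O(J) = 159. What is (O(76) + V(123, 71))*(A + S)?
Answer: 1447218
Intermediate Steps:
V(P, E) = -4*P
A = 9634 (A = (-2401 + 2035) + 100² = -366 + 10000 = 9634)
(O(76) + V(123, 71))*(A + S) = (159 - 4*123)*(9634 - 13980) = (159 - 492)*(-4346) = -333*(-4346) = 1447218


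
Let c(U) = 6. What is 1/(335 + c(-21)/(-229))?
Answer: 229/76709 ≈ 0.0029853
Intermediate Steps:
1/(335 + c(-21)/(-229)) = 1/(335 + 6/(-229)) = 1/(335 - 1/229*6) = 1/(335 - 6/229) = 1/(76709/229) = 229/76709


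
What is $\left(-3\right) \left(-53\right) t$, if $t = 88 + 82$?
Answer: $27030$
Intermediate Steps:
$t = 170$
$\left(-3\right) \left(-53\right) t = \left(-3\right) \left(-53\right) 170 = 159 \cdot 170 = 27030$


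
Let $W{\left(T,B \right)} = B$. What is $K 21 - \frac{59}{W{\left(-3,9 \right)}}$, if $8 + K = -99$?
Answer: $- \frac{20282}{9} \approx -2253.6$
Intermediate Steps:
$K = -107$ ($K = -8 - 99 = -107$)
$K 21 - \frac{59}{W{\left(-3,9 \right)}} = \left(-107\right) 21 - \frac{59}{9} = -2247 - \frac{59}{9} = - \frac{20282}{9}$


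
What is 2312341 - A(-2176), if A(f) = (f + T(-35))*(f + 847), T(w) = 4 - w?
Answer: -527732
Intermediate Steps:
A(f) = (39 + f)*(847 + f) (A(f) = (f + (4 - 1*(-35)))*(f + 847) = (f + (4 + 35))*(847 + f) = (f + 39)*(847 + f) = (39 + f)*(847 + f))
2312341 - A(-2176) = 2312341 - (33033 + (-2176)**2 + 886*(-2176)) = 2312341 - (33033 + 4734976 - 1927936) = 2312341 - 1*2840073 = 2312341 - 2840073 = -527732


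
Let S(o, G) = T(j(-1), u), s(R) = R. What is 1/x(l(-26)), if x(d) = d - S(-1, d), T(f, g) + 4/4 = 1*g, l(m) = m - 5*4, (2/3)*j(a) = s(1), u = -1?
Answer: -1/44 ≈ -0.022727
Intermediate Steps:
j(a) = 3/2 (j(a) = (3/2)*1 = 3/2)
l(m) = -20 + m (l(m) = m - 20 = -20 + m)
T(f, g) = -1 + g (T(f, g) = -1 + 1*g = -1 + g)
S(o, G) = -2 (S(o, G) = -1 - 1 = -2)
x(d) = 2 + d (x(d) = d - 1*(-2) = d + 2 = 2 + d)
1/x(l(-26)) = 1/(2 + (-20 - 26)) = 1/(2 - 46) = 1/(-44) = -1/44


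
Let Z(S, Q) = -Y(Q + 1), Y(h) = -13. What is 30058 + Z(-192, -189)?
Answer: 30071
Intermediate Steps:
Z(S, Q) = 13 (Z(S, Q) = -1*(-13) = 13)
30058 + Z(-192, -189) = 30058 + 13 = 30071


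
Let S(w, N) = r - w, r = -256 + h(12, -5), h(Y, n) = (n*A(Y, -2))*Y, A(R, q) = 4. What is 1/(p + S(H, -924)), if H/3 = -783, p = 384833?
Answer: 1/386686 ≈ 2.5861e-6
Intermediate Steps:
H = -2349 (H = 3*(-783) = -2349)
h(Y, n) = 4*Y*n (h(Y, n) = (n*4)*Y = (4*n)*Y = 4*Y*n)
r = -496 (r = -256 + 4*12*(-5) = -256 - 240 = -496)
S(w, N) = -496 - w
1/(p + S(H, -924)) = 1/(384833 + (-496 - 1*(-2349))) = 1/(384833 + (-496 + 2349)) = 1/(384833 + 1853) = 1/386686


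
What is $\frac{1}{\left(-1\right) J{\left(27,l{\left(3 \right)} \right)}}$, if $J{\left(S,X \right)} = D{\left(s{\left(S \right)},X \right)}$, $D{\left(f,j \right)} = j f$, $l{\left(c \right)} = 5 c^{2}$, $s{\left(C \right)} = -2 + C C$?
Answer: $- \frac{1}{32715} \approx -3.0567 \cdot 10^{-5}$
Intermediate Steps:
$s{\left(C \right)} = -2 + C^{2}$
$D{\left(f,j \right)} = f j$
$J{\left(S,X \right)} = X \left(-2 + S^{2}\right)$ ($J{\left(S,X \right)} = \left(-2 + S^{2}\right) X = X \left(-2 + S^{2}\right)$)
$\frac{1}{\left(-1\right) J{\left(27,l{\left(3 \right)} \right)}} = \frac{1}{\left(-1\right) 5 \cdot 3^{2} \left(-2 + 27^{2}\right)} = \frac{1}{\left(-1\right) 5 \cdot 9 \left(-2 + 729\right)} = \frac{1}{\left(-1\right) 45 \cdot 727} = \frac{1}{\left(-1\right) 32715} = \frac{1}{-32715} = - \frac{1}{32715}$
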